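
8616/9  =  957 + 1/3 = 957.33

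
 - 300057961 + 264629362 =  - 35428599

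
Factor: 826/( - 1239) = -2^1* 3^( - 1) = -2/3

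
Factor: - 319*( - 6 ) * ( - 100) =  - 2^3 *3^1*5^2*11^1*29^1 = -191400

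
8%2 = 0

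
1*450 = 450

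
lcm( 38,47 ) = 1786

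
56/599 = 56/599= 0.09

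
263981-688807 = - 424826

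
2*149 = 298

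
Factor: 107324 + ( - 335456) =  - 228132 = - 2^2 * 3^2*6337^1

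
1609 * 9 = 14481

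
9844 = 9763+81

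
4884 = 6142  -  1258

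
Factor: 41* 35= 5^1*7^1 * 41^1 = 1435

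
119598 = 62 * 1929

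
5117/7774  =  5117/7774 = 0.66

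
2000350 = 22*90925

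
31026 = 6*5171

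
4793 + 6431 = 11224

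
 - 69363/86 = -807 + 39/86 = - 806.55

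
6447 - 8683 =-2236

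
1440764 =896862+543902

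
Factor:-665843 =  - 665843^1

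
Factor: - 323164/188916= - 3^( - 1)*7^ ( - 1)*13^( - 1) * 467^1 = - 467/273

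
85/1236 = 85/1236 = 0.07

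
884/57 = 15 + 29/57 = 15.51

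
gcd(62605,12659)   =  1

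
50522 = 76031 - 25509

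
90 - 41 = 49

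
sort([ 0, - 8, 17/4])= [ - 8, 0,17/4 ]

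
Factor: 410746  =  2^1 *7^1*29339^1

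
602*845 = 508690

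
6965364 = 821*8484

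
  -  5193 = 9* ( - 577 )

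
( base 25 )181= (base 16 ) 33A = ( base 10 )826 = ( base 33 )P1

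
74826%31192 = 12442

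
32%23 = 9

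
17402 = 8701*2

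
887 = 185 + 702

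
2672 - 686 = 1986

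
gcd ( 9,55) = 1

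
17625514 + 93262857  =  110888371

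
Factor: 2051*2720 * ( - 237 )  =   - 1322156640 = - 2^5*3^1*5^1 * 7^1* 17^1*79^1*293^1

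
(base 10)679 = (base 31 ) LS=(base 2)1010100111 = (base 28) O7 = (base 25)124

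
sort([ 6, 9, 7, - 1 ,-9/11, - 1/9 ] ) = [- 1, - 9/11,-1/9 , 6, 7  ,  9]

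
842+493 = 1335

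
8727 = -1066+9793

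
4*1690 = 6760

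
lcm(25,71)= 1775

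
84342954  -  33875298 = 50467656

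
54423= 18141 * 3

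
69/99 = 23/33  =  0.70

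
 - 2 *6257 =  - 12514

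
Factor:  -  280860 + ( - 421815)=  -  3^4*5^2*347^1 = - 702675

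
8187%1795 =1007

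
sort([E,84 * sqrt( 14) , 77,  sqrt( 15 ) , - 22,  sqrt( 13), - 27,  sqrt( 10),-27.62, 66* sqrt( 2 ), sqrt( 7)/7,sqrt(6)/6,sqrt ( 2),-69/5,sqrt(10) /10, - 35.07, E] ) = [-35.07,- 27.62, - 27, - 22, - 69/5,sqrt(10)/10,sqrt( 7 ) /7,sqrt(6)/6 , sqrt( 2 ), E, E,sqrt( 10 ),  sqrt( 13 ),sqrt( 15)  ,  77,  66*sqrt( 2 ), 84 * sqrt( 14)]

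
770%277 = 216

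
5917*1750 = 10354750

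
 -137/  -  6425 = 137/6425  =  0.02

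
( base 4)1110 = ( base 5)314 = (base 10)84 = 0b1010100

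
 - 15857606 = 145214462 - 161072068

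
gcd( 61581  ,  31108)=1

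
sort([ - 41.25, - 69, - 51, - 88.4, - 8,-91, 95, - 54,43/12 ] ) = [-91,-88.4,-69, - 54, - 51, - 41.25, - 8, 43/12 , 95 ]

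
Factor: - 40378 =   -  2^1*13^1*1553^1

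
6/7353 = 2/2451 = 0.00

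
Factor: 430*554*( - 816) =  - 2^6*3^1*5^1*17^1*43^1*277^1 = - 194387520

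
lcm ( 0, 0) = 0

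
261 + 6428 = 6689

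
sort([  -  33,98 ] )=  [-33, 98 ]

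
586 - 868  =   - 282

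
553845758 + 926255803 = 1480101561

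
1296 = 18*72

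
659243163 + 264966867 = 924210030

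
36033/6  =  12011/2=6005.50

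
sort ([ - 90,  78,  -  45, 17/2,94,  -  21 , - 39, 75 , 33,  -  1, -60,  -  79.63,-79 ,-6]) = [ - 90,-79.63, - 79, - 60,-45, - 39,-21, - 6, - 1, 17/2, 33 , 75, 78, 94]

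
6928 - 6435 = 493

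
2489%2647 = 2489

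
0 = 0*3129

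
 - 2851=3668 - 6519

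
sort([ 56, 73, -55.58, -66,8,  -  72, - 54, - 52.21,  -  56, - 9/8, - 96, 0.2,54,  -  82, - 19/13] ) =[ - 96,-82, - 72, - 66, -56, - 55.58, - 54,  -  52.21, - 19/13,  -  9/8,0.2,8,54,56, 73]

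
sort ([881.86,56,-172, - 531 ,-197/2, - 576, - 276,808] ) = [ - 576, - 531,-276, -172,-197/2,56, 808,881.86]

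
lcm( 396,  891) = 3564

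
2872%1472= 1400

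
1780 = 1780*1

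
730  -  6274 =-5544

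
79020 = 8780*9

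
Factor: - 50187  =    -  3^1*16729^1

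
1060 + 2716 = 3776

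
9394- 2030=7364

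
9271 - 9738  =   - 467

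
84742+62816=147558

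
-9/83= - 1+74/83  =  - 0.11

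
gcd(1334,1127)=23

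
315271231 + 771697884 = 1086969115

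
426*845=359970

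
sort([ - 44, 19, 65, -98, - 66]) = [ - 98, - 66, - 44, 19, 65 ]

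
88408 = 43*2056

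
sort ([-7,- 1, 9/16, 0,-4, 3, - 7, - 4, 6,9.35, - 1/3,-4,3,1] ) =[- 7, -7,-4, - 4,-4, -1, - 1/3, 0 , 9/16,  1,  3, 3  ,  6,  9.35]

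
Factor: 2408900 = 2^2*5^2*13^1*17^1*109^1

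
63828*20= 1276560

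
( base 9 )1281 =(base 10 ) 964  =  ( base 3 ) 1022201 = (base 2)1111000100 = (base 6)4244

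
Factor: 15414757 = 19^1*67^1 * 12109^1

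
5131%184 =163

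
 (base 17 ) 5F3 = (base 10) 1703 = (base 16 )6A7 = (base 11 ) 1309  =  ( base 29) 20L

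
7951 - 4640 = 3311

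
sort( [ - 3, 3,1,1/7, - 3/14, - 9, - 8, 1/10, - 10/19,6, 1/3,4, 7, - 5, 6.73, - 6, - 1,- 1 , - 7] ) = [ - 9, - 8,-7, - 6, - 5 , - 3, - 1, - 1, - 10/19, - 3/14,  1/10,1/7, 1/3,  1 , 3,4, 6, 6.73, 7] 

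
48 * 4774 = 229152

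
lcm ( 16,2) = 16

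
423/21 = 141/7 =20.14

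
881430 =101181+780249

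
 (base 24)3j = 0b1011011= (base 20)4B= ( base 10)91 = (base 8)133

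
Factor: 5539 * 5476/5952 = 2^( - 4)*3^( - 1 )*29^1*31^(-1 ) * 37^2*191^1 =7582891/1488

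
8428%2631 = 535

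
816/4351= 816/4351 = 0.19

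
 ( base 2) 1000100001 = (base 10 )545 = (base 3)202012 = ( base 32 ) H1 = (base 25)lk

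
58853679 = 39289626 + 19564053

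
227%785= 227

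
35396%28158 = 7238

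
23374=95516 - 72142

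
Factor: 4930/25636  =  2^ (-1 ) * 5^1*13^ ( - 1 )=5/26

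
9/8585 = 9/8585 = 0.00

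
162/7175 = 162/7175  =  0.02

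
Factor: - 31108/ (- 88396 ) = 7^ ( - 1)*41^( - 1)*101^1 = 101/287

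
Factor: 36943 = 36943^1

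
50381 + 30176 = 80557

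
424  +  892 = 1316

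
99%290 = 99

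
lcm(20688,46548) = 186192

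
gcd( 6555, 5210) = 5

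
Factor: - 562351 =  - 562351^1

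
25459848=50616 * 503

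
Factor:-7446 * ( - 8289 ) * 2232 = 137758803408  =  2^4 * 3^6*17^1 * 31^1*73^1*307^1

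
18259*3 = 54777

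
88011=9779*9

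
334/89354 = 167/44677 = 0.00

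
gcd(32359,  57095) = 1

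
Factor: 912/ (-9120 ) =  - 1/10 = -2^( - 1 )  *5^( - 1)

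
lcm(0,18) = 0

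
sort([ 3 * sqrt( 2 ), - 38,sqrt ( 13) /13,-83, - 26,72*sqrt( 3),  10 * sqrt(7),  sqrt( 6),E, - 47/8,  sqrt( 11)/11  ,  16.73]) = [  -  83,-38 , - 26, - 47/8,sqrt(13 ) /13, sqrt( 11)/11, sqrt(6), E,3*sqrt(2), 16.73, 10  *sqrt( 7), 72*sqrt (3 ) ] 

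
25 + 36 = 61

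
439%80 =39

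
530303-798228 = -267925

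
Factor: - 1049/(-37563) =3^( - 1)*19^( - 1 ) * 659^( - 1)*1049^1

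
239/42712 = 239/42712 = 0.01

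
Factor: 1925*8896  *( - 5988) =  - 102543302400 = - 2^8*3^1*5^2 * 7^1*11^1* 139^1 * 499^1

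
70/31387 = 70/31387 = 0.00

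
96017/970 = 98 + 957/970 = 98.99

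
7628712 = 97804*78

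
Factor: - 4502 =-2^1 * 2251^1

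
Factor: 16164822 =2^1*3^1*67^1*79^1*509^1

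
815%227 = 134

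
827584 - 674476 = 153108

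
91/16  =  91/16 =5.69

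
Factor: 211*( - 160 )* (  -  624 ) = 21066240 = 2^9*3^1*5^1*13^1*211^1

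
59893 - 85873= - 25980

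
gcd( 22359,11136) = 87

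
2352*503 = 1183056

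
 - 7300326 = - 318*22957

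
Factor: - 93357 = -3^2 * 11^1* 23^1*41^1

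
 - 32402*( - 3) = 97206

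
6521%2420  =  1681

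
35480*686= 24339280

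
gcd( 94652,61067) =1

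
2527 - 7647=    - 5120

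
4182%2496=1686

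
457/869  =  457/869 = 0.53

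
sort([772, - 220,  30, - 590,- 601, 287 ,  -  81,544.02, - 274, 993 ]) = [-601 , - 590, - 274,- 220, - 81, 30, 287, 544.02 , 772, 993 ]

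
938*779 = 730702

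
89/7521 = 89/7521  =  0.01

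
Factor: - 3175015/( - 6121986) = 2^( - 1)  *  3^( - 1 )*5^1 * 13^( - 1 ) * 78487^( - 1 ) * 635003^1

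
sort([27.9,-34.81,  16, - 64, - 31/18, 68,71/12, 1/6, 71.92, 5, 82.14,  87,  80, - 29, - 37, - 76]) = [ - 76, - 64, - 37, - 34.81,-29,-31/18,1/6,5, 71/12,16,27.9, 68 , 71.92,80, 82.14, 87 ] 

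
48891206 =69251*706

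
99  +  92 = 191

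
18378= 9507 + 8871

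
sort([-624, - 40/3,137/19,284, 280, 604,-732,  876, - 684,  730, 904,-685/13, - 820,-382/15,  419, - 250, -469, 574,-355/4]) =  [ - 820,  -  732, - 684,- 624 , - 469,-250,  -  355/4,-685/13,- 382/15,-40/3,137/19, 280,284,419, 574,604, 730,876, 904]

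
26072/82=317+ 39/41 = 317.95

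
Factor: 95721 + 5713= 101434 = 2^1*41^1 *1237^1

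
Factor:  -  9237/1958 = -2^( - 1)*3^1*11^( -1)*89^( -1)*3079^1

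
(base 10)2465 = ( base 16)9A1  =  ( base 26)3GL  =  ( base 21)5C8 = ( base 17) 890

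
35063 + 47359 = 82422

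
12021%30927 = 12021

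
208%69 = 1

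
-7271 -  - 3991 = - 3280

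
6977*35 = 244195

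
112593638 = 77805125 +34788513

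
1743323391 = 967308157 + 776015234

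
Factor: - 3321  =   - 3^4*41^1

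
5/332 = 5/332 = 0.02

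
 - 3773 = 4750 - 8523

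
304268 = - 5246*(-58)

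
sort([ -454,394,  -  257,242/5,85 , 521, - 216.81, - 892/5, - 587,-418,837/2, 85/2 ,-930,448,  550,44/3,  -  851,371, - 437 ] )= [ -930, - 851, - 587, - 454, - 437, - 418,-257,  -  216.81,- 892/5,44/3,85/2 , 242/5,85,371,394,837/2 , 448,521 , 550 ] 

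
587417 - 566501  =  20916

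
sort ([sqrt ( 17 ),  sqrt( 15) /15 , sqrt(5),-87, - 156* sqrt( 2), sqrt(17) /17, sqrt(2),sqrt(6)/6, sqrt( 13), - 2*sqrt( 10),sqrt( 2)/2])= [  -  156*sqrt( 2), - 87, - 2*sqrt( 10) , sqrt(17)/17,sqrt(15)/15,sqrt(6)/6,sqrt( 2)/2, sqrt( 2) , sqrt(5) , sqrt( 13), sqrt (17) ] 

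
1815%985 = 830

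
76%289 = 76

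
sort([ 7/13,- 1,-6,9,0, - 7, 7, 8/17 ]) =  [  -  7,-6,-1,0,8/17,  7/13,7, 9]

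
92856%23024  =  760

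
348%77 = 40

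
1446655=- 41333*( - 35) 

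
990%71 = 67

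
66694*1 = 66694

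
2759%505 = 234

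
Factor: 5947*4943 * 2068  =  60790971428 = 2^2*11^1*19^1*47^1 * 313^1*4943^1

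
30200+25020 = 55220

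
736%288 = 160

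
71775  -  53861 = 17914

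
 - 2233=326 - 2559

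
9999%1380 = 339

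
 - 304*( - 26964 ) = 8197056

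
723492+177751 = 901243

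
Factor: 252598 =2^1*53^1*2383^1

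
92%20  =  12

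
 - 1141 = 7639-8780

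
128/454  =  64/227 = 0.28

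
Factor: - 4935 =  - 3^1*5^1*7^1*47^1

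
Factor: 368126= 2^1*11^1*29^1*577^1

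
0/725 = 0 = 0.00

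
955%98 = 73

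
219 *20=4380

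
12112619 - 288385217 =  - 276272598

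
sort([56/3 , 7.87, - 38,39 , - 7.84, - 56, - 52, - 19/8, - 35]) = [-56  , - 52, - 38,-35, - 7.84, - 19/8,7.87,56/3,39] 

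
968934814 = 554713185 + 414221629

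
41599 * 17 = 707183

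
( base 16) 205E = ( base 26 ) c6i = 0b10000001011110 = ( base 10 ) 8286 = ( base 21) igc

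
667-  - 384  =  1051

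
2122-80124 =  -  78002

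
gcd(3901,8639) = 1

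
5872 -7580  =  -1708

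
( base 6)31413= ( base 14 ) 17A1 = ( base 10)4257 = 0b1000010100001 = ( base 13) 1C26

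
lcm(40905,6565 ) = 531765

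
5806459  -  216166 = 5590293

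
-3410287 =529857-3940144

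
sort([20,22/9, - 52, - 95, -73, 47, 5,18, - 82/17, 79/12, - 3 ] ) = [ - 95, - 73, - 52, - 82/17 , - 3, 22/9, 5,79/12, 18, 20, 47]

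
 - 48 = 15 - 63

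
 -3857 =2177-6034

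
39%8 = 7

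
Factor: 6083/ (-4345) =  - 5^ ( - 1 )*7^1 = - 7/5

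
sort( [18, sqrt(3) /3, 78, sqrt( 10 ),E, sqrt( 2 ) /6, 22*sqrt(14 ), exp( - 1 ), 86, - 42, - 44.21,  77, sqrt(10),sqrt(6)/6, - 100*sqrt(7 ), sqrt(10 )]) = [ - 100*sqrt(7 ),-44.21, - 42,sqrt( 2)/6, exp( - 1),sqrt ( 6)/6,sqrt(3)/3,E, sqrt( 10), sqrt( 10),sqrt( 10), 18, 77, 78,22*sqrt( 14), 86] 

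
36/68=9/17 = 0.53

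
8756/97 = 90 + 26/97 = 90.27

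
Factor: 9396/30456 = 29/94 = 2^(-1)*29^1*47^( - 1)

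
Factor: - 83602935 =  - 3^5*5^1*13^1*67^1*79^1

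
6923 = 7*989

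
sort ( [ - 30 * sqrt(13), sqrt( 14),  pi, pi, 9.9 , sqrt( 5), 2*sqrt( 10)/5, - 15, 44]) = [ - 30 * sqrt(13), - 15, 2*sqrt( 10)/5, sqrt( 5),pi, pi,  sqrt( 14 ), 9.9, 44] 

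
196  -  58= 138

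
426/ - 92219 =-1 + 91793/92219 = - 0.00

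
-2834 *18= - 51012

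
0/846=0 = 0.00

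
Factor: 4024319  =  13^1*349^1 * 887^1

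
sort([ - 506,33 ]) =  [ - 506,33] 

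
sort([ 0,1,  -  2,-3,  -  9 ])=[ - 9,-3  , - 2,0,1 ]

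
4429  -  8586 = -4157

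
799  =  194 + 605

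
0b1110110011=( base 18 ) 2GB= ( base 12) 66b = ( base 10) 947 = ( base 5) 12242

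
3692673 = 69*53517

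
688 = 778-90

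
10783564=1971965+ 8811599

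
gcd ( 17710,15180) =2530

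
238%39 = 4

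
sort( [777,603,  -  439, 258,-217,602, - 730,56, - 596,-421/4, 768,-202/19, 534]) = [ - 730, - 596, - 439,-217, - 421/4, - 202/19,56,258,534,602 , 603, 768,777 ] 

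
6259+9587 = 15846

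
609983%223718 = 162547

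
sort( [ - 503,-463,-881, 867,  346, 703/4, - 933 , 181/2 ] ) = [ - 933,  -  881, - 503, - 463,  181/2,703/4, 346, 867]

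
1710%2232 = 1710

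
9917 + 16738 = 26655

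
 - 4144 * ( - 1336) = 5536384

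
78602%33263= 12076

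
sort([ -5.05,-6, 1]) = [ - 6,-5.05,  1] 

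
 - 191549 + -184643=-376192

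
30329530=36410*833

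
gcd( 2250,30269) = 1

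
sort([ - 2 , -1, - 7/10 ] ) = [- 2, - 1,- 7/10]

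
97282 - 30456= 66826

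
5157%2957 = 2200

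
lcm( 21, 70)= 210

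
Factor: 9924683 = 9924683^1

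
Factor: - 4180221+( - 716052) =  - 3^1*29^1*167^1*337^1 = - 4896273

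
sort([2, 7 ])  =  [ 2 , 7]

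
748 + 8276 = 9024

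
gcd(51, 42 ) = 3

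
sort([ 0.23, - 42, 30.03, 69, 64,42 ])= [ - 42,0.23, 30.03,42,64,69]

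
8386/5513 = 8386/5513 = 1.52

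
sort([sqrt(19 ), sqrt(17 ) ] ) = [ sqrt( 17),sqrt(19)]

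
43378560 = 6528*6645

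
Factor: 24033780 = 2^2*3^3 * 5^1 * 44507^1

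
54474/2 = 27237 =27237.00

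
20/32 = 5/8 = 0.62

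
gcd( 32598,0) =32598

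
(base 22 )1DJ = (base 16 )315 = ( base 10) 789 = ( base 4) 30111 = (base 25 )16E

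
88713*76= 6742188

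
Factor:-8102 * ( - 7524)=2^3*3^2*11^1*19^1*4051^1=60959448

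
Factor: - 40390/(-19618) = 5^1 * 7^1*17^( - 1 ) = 35/17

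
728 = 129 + 599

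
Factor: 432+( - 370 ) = 2^1*31^1 = 62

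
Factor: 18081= 3^2*7^2  *41^1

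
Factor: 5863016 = 2^3*732877^1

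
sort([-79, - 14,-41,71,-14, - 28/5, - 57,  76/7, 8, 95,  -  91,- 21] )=[ - 91, - 79,-57,-41,  -  21, - 14, - 14,- 28/5, 8,76/7 , 71, 95 ] 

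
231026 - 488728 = -257702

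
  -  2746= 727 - 3473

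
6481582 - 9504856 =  - 3023274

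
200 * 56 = 11200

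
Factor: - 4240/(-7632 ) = 3^ (  -  2) * 5^1 =5/9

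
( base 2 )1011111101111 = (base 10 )6127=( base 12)3667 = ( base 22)ceb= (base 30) 6O7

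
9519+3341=12860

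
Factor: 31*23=713  =  23^1*31^1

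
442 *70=30940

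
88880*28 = 2488640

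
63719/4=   15929+3/4 = 15929.75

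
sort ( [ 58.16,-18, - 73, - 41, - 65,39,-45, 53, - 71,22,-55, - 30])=[  -  73, - 71, - 65,  -  55, - 45,-41,  -  30, - 18,22, 39,53, 58.16 ] 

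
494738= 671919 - 177181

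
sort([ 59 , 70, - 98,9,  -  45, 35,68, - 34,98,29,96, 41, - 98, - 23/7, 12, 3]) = [ -98,-98,-45,-34, - 23/7,3,  9,12,29,35,41,59, 68,70, 96,  98 ]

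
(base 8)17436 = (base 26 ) bka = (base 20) ji6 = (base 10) 7966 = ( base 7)32140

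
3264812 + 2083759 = 5348571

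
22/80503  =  22/80503=0.00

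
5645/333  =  16 + 317/333 = 16.95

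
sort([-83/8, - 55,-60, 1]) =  [ - 60, - 55, - 83/8,1]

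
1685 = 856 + 829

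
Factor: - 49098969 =  -  3^2*5455441^1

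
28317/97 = 28317/97 = 291.93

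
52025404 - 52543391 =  - 517987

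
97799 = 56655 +41144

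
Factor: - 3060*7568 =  - 2^6 * 3^2*5^1*11^1*17^1*43^1 = - 23158080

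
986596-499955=486641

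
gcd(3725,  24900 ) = 25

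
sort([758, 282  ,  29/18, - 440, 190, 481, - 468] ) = [-468, - 440,29/18, 190,282, 481, 758]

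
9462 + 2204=11666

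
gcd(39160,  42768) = 88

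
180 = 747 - 567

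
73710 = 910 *81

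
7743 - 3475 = 4268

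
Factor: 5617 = 41^1 * 137^1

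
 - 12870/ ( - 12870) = 1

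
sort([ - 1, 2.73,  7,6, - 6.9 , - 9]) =[ - 9, - 6.9, - 1, 2.73,6, 7 ]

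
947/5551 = 947/5551 =0.17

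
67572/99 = 682 + 6/11= 682.55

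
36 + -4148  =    -  4112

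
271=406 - 135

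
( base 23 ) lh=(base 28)HO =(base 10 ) 500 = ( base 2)111110100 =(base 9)615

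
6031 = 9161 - 3130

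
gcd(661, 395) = 1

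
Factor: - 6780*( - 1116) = 7566480 = 2^4*3^3*5^1*31^1*113^1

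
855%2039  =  855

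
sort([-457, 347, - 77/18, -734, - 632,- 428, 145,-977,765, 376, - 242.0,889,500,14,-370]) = [-977, - 734, - 632, -457, - 428 , - 370, - 242.0,- 77/18, 14,145 , 347, 376,500, 765,889] 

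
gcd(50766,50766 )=50766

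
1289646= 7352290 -6062644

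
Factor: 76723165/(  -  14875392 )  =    -  2^(-8 )*3^( - 1)*5^1*7^( - 1 )*2767^( - 1 )*15344633^1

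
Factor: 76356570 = 2^1 *3^1*5^1*53^1*48023^1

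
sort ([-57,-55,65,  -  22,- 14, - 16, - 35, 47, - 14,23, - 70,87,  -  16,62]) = [ - 70 , - 57, - 55, -35, - 22, - 16, - 16, - 14, - 14, 23 , 47 , 62,  65,  87 ]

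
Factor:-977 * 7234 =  - 7067618= -2^1*977^1*3617^1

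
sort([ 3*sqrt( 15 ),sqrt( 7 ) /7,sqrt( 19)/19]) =[ sqrt(19)/19, sqrt(7 ) /7, 3*sqrt ( 15) ]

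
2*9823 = 19646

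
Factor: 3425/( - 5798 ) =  - 2^ ( - 1 )*5^2*13^( - 1) * 137^1*223^( - 1)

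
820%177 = 112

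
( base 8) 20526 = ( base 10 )8534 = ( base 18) 1862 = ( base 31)8r9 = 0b10000101010110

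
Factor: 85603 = 7^2 * 1747^1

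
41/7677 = 41/7677=0.01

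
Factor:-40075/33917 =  - 5^2*7^1*13^( - 1)*229^1*2609^( - 1 )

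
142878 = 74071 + 68807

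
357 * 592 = 211344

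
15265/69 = 221 + 16/69 = 221.23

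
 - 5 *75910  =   - 379550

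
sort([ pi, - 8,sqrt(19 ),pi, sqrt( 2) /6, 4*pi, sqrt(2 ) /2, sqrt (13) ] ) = [  -  8, sqrt( 2)/6,sqrt(2)/2, pi, pi, sqrt(13), sqrt(19), 4*pi]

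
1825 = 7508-5683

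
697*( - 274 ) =-190978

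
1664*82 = 136448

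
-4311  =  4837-9148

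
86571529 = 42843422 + 43728107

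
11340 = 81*140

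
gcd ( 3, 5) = 1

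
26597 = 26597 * 1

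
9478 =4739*2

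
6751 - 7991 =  - 1240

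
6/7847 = 6/7847 = 0.00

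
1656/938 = 828/469 = 1.77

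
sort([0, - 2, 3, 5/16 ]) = [ - 2,0,5/16,3] 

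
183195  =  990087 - 806892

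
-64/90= -1 + 13/45 = - 0.71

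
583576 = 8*72947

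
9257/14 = 661+3/14  =  661.21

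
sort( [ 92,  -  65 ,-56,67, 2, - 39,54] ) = [  -  65, - 56, - 39,2, 54 , 67,92]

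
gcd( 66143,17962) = 7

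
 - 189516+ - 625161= - 814677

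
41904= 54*776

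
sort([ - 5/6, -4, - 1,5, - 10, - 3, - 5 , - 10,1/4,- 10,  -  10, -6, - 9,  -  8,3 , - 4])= [ - 10, - 10, - 10, - 10, - 9, - 8, - 6, - 5, - 4,-4, -3, - 1, - 5/6, 1/4, 3, 5 ]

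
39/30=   1 + 3/10 = 1.30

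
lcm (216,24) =216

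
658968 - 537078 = 121890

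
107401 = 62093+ 45308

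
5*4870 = 24350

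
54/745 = 54/745 = 0.07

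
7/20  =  7/20 = 0.35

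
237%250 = 237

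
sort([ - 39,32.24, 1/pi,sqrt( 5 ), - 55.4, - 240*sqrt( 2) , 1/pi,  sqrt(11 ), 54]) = [ - 240*sqrt(2 ), - 55.4, - 39, 1/pi , 1/pi, sqrt(5 ), sqrt(11),32.24, 54]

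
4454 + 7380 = 11834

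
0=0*385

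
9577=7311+2266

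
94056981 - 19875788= 74181193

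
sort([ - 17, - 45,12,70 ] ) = [- 45, - 17, 12,70 ] 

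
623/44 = 623/44 =14.16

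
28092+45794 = 73886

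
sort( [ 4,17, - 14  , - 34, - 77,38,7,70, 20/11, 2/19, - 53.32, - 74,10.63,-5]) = [ - 77, - 74, - 53.32, - 34, - 14, - 5,2/19, 20/11,4, 7,10.63,17, 38,70 ] 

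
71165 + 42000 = 113165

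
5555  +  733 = 6288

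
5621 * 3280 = 18436880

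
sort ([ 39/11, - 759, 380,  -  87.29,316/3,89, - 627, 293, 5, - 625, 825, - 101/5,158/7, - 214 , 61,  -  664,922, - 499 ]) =[-759, - 664, - 627, - 625,  -  499, - 214, - 87.29, - 101/5,39/11, 5,158/7, 61, 89, 316/3,  293,380, 825,922] 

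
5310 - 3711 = 1599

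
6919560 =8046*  860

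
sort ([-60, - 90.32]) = [ - 90.32,-60] 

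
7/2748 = 7/2748=0.00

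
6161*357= 2199477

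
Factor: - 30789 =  - 3^2 * 11^1*311^1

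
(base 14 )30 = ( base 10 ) 42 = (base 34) 18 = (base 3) 1120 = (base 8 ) 52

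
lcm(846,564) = 1692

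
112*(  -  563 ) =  - 63056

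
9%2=1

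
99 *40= 3960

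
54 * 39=2106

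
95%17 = 10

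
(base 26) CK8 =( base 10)8640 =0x21C0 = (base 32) 8e0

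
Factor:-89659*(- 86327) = 7739992493 = 173^1*499^1*89659^1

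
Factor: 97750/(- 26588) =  - 2^(- 1)*5^3 * 17^( - 1)= - 125/34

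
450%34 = 8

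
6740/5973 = 1 + 767/5973 = 1.13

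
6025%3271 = 2754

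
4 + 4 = 8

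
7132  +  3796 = 10928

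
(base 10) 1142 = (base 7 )3221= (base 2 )10001110110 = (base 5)14032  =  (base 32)13m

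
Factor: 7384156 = 2^2 * 13^1*211^1*673^1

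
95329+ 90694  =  186023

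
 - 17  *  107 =-1819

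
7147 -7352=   -  205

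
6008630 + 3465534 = 9474164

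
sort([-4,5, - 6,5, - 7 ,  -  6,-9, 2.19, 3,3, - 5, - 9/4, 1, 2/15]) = [ - 9, - 7, - 6, - 6,-5 , - 4, - 9/4,2/15,1,2.19,3 , 3, 5, 5]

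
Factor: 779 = 19^1*41^1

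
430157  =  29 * 14833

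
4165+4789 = 8954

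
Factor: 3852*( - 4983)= - 19194516 = - 2^2 * 3^3*11^1* 107^1*151^1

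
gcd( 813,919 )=1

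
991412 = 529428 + 461984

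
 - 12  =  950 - 962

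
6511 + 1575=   8086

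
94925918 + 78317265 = 173243183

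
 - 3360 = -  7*480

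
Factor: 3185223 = 3^1*277^1*3833^1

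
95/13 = 95/13 = 7.31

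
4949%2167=615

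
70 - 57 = 13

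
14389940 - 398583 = 13991357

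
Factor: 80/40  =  2 = 2^1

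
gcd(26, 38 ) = 2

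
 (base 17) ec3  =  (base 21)9db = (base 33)3TT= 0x109D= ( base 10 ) 4253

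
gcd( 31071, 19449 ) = 3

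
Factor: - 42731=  - 13^1 * 19^1*173^1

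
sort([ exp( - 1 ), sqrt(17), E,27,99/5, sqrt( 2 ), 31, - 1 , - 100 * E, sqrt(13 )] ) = [ - 100*E,-1, exp( - 1 ),sqrt( 2 ) , E, sqrt( 13 ), sqrt( 17 ) , 99/5, 27 , 31]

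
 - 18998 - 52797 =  - 71795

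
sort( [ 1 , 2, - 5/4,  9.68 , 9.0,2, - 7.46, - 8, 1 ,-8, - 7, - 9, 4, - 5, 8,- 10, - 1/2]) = [-10, - 9, - 8,  -  8, - 7.46, - 7, - 5, - 5/4 ,  -  1/2,1, 1, 2, 2,4, 8 , 9.0, 9.68 ]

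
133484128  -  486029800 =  - 352545672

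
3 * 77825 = 233475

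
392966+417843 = 810809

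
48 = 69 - 21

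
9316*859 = 8002444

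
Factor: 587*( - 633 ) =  - 3^1 * 211^1 * 587^1=- 371571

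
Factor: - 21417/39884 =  - 2^( -2 )*3^1*11^2*13^(  -  2 )= - 363/676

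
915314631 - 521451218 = 393863413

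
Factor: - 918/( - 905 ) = 2^1*3^3*5^(-1 )*17^1*181^( -1 ) 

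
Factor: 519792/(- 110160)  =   - 637/135 = - 3^(-3 ) * 5^(-1) * 7^2 * 13^1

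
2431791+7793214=10225005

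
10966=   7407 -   -  3559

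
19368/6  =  3228 = 3228.00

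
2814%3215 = 2814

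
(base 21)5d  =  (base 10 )118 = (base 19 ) 64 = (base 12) 9a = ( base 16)76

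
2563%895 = 773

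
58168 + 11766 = 69934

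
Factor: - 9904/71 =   -  2^4 * 71^( - 1)*619^1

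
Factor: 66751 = 66751^1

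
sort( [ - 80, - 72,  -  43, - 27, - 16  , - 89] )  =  [-89 , - 80, - 72, - 43, - 27 , - 16 ] 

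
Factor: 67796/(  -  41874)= - 34/21 = -2^1*3^(-1)*7^( - 1)*17^1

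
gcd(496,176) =16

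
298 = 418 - 120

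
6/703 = 6/703 = 0.01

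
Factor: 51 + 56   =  107^1= 107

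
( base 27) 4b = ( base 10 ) 119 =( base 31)3q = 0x77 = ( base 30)3t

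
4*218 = 872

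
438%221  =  217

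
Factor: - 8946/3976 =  - 2^ ( - 2 ) * 3^2 = - 9/4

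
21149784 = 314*67356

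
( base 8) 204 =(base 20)6c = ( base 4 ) 2010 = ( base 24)5C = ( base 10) 132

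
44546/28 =1590 + 13/14 = 1590.93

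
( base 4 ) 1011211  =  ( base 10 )4453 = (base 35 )3m8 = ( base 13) 2047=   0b1000101100101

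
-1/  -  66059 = 1/66059 = 0.00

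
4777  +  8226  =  13003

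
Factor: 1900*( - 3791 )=-2^2 * 5^2 * 17^1*19^1*223^1 = -7202900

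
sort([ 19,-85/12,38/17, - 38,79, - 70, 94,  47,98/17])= [ - 70, - 38, - 85/12,38/17,98/17, 19, 47,79,94 ] 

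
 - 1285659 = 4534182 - 5819841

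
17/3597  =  17/3597 = 0.00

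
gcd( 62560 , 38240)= 160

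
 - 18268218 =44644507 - 62912725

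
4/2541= 4/2541=0.00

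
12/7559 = 12/7559 = 0.00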